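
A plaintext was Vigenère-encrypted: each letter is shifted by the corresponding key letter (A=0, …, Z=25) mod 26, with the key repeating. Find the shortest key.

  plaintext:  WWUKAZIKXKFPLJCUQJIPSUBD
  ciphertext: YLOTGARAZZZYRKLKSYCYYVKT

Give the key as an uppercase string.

CPUJGBJQ

  i= 0: Y-W =  2 → C
  i= 1: L-W = 15 → P
  i= 2: O-U = 20 → U
  i= 3: T-K =  9 → J
  i= 4: G-A =  6 → G
  i= 5: A-Z =  1 → B
  i= 6: R-I =  9 → J
  i= 7: A-K = 16 → Q
  i= 8: Z-X =  2 → C
  i= 9: Z-K = 15 → P
  i=10: Z-F = 20 → U
  i=11: Y-P =  9 → J
  i=12: R-L =  6 → G
  i=13: K-J =  1 → B
  i=14: L-C =  9 → J
  i=15: K-U = 16 → Q
  i=16: S-Q =  2 → C
  i=17: Y-J = 15 → P
  i=18: C-I = 20 → U
  i=19: Y-P =  9 → J
  i=20: Y-S =  6 → G
  i=21: V-U =  1 → B
  i=22: K-B =  9 → J
  i=23: T-D = 16 → Q
  shifts repeat with period 8: CPUJGBJQ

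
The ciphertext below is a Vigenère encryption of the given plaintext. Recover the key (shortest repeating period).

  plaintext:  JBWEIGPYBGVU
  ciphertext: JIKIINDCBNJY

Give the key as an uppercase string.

  i= 0: J-J =  0 → A
  i= 1: I-B =  7 → H
  i= 2: K-W = 14 → O
  i= 3: I-E =  4 → E
  i= 4: I-I =  0 → A
  i= 5: N-G =  7 → H
  i= 6: D-P = 14 → O
  i= 7: C-Y =  4 → E
  i= 8: B-B =  0 → A
  i= 9: N-G =  7 → H
  i=10: J-V = 14 → O
  i=11: Y-U =  4 → E
  shifts repeat with period 4: AHOE

AHOE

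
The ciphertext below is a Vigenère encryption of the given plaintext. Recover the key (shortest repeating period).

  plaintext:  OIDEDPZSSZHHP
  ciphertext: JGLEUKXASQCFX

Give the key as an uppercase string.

  i= 0: J-O = 21 → V
  i= 1: G-I = 24 → Y
  i= 2: L-D =  8 → I
  i= 3: E-E =  0 → A
  i= 4: U-D = 17 → R
  i= 5: K-P = 21 → V
  i= 6: X-Z = 24 → Y
  i= 7: A-S =  8 → I
  i= 8: S-S =  0 → A
  i= 9: Q-Z = 17 → R
  i=10: C-H = 21 → V
  i=11: F-H = 24 → Y
  i=12: X-P =  8 → I
  shifts repeat with period 5: VYIAR

VYIAR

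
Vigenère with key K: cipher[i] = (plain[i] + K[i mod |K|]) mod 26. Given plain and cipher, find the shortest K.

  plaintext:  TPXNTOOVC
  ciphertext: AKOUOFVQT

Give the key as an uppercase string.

HVR

  i= 0: A-T =  7 → H
  i= 1: K-P = 21 → V
  i= 2: O-X = 17 → R
  i= 3: U-N =  7 → H
  i= 4: O-T = 21 → V
  i= 5: F-O = 17 → R
  i= 6: V-O =  7 → H
  i= 7: Q-V = 21 → V
  i= 8: T-C = 17 → R
  shifts repeat with period 3: HVR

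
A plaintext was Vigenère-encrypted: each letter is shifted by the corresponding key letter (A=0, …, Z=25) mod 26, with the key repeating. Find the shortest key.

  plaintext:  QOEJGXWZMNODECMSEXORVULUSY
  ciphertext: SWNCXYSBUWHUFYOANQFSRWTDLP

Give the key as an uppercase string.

  i= 0: S-Q =  2 → C
  i= 1: W-O =  8 → I
  i= 2: N-E =  9 → J
  i= 3: C-J = 19 → T
  i= 4: X-G = 17 → R
  i= 5: Y-X =  1 → B
  i= 6: S-W = 22 → W
  i= 7: B-Z =  2 → C
  i= 8: U-M =  8 → I
  i= 9: W-N =  9 → J
  i=10: H-O = 19 → T
  i=11: U-D = 17 → R
  i=12: F-E =  1 → B
  i=13: Y-C = 22 → W
  i=14: O-M =  2 → C
  i=15: A-S =  8 → I
  i=16: N-E =  9 → J
  i=17: Q-X = 19 → T
  i=18: F-O = 17 → R
  i=19: S-R =  1 → B
  i=20: R-V = 22 → W
  i=21: W-U =  2 → C
  i=22: T-L =  8 → I
  i=23: D-U =  9 → J
  i=24: L-S = 19 → T
  i=25: P-Y = 17 → R
  shifts repeat with period 7: CIJTRBW

CIJTRBW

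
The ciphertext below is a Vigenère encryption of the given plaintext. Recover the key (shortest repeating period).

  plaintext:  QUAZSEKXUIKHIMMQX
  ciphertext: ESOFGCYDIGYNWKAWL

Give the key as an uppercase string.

OYOG

  i= 0: E-Q = 14 → O
  i= 1: S-U = 24 → Y
  i= 2: O-A = 14 → O
  i= 3: F-Z =  6 → G
  i= 4: G-S = 14 → O
  i= 5: C-E = 24 → Y
  i= 6: Y-K = 14 → O
  i= 7: D-X =  6 → G
  i= 8: I-U = 14 → O
  i= 9: G-I = 24 → Y
  i=10: Y-K = 14 → O
  i=11: N-H =  6 → G
  i=12: W-I = 14 → O
  i=13: K-M = 24 → Y
  i=14: A-M = 14 → O
  i=15: W-Q =  6 → G
  i=16: L-X = 14 → O
  shifts repeat with period 4: OYOG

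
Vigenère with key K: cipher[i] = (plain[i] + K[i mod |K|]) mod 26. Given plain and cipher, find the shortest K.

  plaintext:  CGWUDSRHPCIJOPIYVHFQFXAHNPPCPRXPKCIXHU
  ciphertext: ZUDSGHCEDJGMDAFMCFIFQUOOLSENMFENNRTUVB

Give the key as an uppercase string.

XOHYDPL

  i= 0: Z-C = 23 → X
  i= 1: U-G = 14 → O
  i= 2: D-W =  7 → H
  i= 3: S-U = 24 → Y
  i= 4: G-D =  3 → D
  i= 5: H-S = 15 → P
  i= 6: C-R = 11 → L
  i= 7: E-H = 23 → X
  i= 8: D-P = 14 → O
  i= 9: J-C =  7 → H
  i=10: G-I = 24 → Y
  i=11: M-J =  3 → D
  i=12: D-O = 15 → P
  i=13: A-P = 11 → L
  i=14: F-I = 23 → X
  i=15: M-Y = 14 → O
  i=16: C-V =  7 → H
  i=17: F-H = 24 → Y
  i=18: I-F =  3 → D
  i=19: F-Q = 15 → P
  i=20: Q-F = 11 → L
  i=21: U-X = 23 → X
  i=22: O-A = 14 → O
  i=23: O-H =  7 → H
  i=24: L-N = 24 → Y
  i=25: S-P =  3 → D
  i=26: E-P = 15 → P
  i=27: N-C = 11 → L
  i=28: M-P = 23 → X
  i=29: F-R = 14 → O
  i=30: E-X =  7 → H
  i=31: N-P = 24 → Y
  i=32: N-K =  3 → D
  i=33: R-C = 15 → P
  i=34: T-I = 11 → L
  i=35: U-X = 23 → X
  i=36: V-H = 14 → O
  i=37: B-U =  7 → H
  shifts repeat with period 7: XOHYDPL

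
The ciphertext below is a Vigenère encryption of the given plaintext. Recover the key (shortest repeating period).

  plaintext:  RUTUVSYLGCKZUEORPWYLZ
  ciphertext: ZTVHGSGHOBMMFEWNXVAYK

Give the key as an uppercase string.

IZCNLAIW

  i= 0: Z-R =  8 → I
  i= 1: T-U = 25 → Z
  i= 2: V-T =  2 → C
  i= 3: H-U = 13 → N
  i= 4: G-V = 11 → L
  i= 5: S-S =  0 → A
  i= 6: G-Y =  8 → I
  i= 7: H-L = 22 → W
  i= 8: O-G =  8 → I
  i= 9: B-C = 25 → Z
  i=10: M-K =  2 → C
  i=11: M-Z = 13 → N
  i=12: F-U = 11 → L
  i=13: E-E =  0 → A
  i=14: W-O =  8 → I
  i=15: N-R = 22 → W
  i=16: X-P =  8 → I
  i=17: V-W = 25 → Z
  i=18: A-Y =  2 → C
  i=19: Y-L = 13 → N
  i=20: K-Z = 11 → L
  shifts repeat with period 8: IZCNLAIW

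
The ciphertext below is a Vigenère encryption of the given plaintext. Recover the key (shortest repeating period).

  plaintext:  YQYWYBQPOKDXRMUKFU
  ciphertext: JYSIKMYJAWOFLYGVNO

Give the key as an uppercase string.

  i= 0: J-Y = 11 → L
  i= 1: Y-Q =  8 → I
  i= 2: S-Y = 20 → U
  i= 3: I-W = 12 → M
  i= 4: K-Y = 12 → M
  i= 5: M-B = 11 → L
  i= 6: Y-Q =  8 → I
  i= 7: J-P = 20 → U
  i= 8: A-O = 12 → M
  i= 9: W-K = 12 → M
  i=10: O-D = 11 → L
  i=11: F-X =  8 → I
  i=12: L-R = 20 → U
  i=13: Y-M = 12 → M
  i=14: G-U = 12 → M
  i=15: V-K = 11 → L
  i=16: N-F =  8 → I
  i=17: O-U = 20 → U
  shifts repeat with period 5: LIUMM

LIUMM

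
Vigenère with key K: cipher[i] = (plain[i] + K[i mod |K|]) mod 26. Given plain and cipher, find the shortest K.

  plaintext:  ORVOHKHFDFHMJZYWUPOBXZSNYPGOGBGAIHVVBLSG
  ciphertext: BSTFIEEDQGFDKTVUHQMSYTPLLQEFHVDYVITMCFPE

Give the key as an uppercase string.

NBYRBUXY

  i= 0: B-O = 13 → N
  i= 1: S-R =  1 → B
  i= 2: T-V = 24 → Y
  i= 3: F-O = 17 → R
  i= 4: I-H =  1 → B
  i= 5: E-K = 20 → U
  i= 6: E-H = 23 → X
  i= 7: D-F = 24 → Y
  i= 8: Q-D = 13 → N
  i= 9: G-F =  1 → B
  i=10: F-H = 24 → Y
  i=11: D-M = 17 → R
  i=12: K-J =  1 → B
  i=13: T-Z = 20 → U
  i=14: V-Y = 23 → X
  i=15: U-W = 24 → Y
  i=16: H-U = 13 → N
  i=17: Q-P =  1 → B
  i=18: M-O = 24 → Y
  i=19: S-B = 17 → R
  i=20: Y-X =  1 → B
  i=21: T-Z = 20 → U
  i=22: P-S = 23 → X
  i=23: L-N = 24 → Y
  i=24: L-Y = 13 → N
  i=25: Q-P =  1 → B
  i=26: E-G = 24 → Y
  i=27: F-O = 17 → R
  i=28: H-G =  1 → B
  i=29: V-B = 20 → U
  i=30: D-G = 23 → X
  i=31: Y-A = 24 → Y
  i=32: V-I = 13 → N
  i=33: I-H =  1 → B
  i=34: T-V = 24 → Y
  i=35: M-V = 17 → R
  i=36: C-B =  1 → B
  i=37: F-L = 20 → U
  i=38: P-S = 23 → X
  i=39: E-G = 24 → Y
  shifts repeat with period 8: NBYRBUXY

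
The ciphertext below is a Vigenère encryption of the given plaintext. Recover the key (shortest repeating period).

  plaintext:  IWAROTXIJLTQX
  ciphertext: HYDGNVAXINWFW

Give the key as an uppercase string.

ZCDP

  i= 0: H-I = 25 → Z
  i= 1: Y-W =  2 → C
  i= 2: D-A =  3 → D
  i= 3: G-R = 15 → P
  i= 4: N-O = 25 → Z
  i= 5: V-T =  2 → C
  i= 6: A-X =  3 → D
  i= 7: X-I = 15 → P
  i= 8: I-J = 25 → Z
  i= 9: N-L =  2 → C
  i=10: W-T =  3 → D
  i=11: F-Q = 15 → P
  i=12: W-X = 25 → Z
  shifts repeat with period 4: ZCDP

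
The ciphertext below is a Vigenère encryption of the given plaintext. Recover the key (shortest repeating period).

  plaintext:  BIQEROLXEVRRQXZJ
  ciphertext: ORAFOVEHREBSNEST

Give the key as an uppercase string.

  i= 0: O-B = 13 → N
  i= 1: R-I =  9 → J
  i= 2: A-Q = 10 → K
  i= 3: F-E =  1 → B
  i= 4: O-R = 23 → X
  i= 5: V-O =  7 → H
  i= 6: E-L = 19 → T
  i= 7: H-X = 10 → K
  i= 8: R-E = 13 → N
  i= 9: E-V =  9 → J
  i=10: B-R = 10 → K
  i=11: S-R =  1 → B
  i=12: N-Q = 23 → X
  i=13: E-X =  7 → H
  i=14: S-Z = 19 → T
  i=15: T-J = 10 → K
  shifts repeat with period 8: NJKBXHTK

NJKBXHTK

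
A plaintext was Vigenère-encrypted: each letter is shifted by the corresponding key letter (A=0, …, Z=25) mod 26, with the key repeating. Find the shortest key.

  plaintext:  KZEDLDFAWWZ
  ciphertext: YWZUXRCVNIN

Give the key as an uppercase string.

  i= 0: Y-K = 14 → O
  i= 1: W-Z = 23 → X
  i= 2: Z-E = 21 → V
  i= 3: U-D = 17 → R
  i= 4: X-L = 12 → M
  i= 5: R-D = 14 → O
  i= 6: C-F = 23 → X
  i= 7: V-A = 21 → V
  i= 8: N-W = 17 → R
  i= 9: I-W = 12 → M
  i=10: N-Z = 14 → O
  shifts repeat with period 5: OXVRM

OXVRM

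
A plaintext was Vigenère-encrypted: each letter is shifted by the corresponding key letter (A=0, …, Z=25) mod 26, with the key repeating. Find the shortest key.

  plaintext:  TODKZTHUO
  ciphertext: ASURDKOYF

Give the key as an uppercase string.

  i= 0: A-T =  7 → H
  i= 1: S-O =  4 → E
  i= 2: U-D = 17 → R
  i= 3: R-K =  7 → H
  i= 4: D-Z =  4 → E
  i= 5: K-T = 17 → R
  i= 6: O-H =  7 → H
  i= 7: Y-U =  4 → E
  i= 8: F-O = 17 → R
  shifts repeat with period 3: HER

HER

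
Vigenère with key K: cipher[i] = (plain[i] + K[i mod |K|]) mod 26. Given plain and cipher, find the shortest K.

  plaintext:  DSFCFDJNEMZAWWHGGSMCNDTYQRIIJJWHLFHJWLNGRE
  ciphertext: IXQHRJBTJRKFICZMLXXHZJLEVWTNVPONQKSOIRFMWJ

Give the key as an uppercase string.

  i= 0: I-D =  5 → F
  i= 1: X-S =  5 → F
  i= 2: Q-F = 11 → L
  i= 3: H-C =  5 → F
  i= 4: R-F = 12 → M
  i= 5: J-D =  6 → G
  i= 6: B-J = 18 → S
  i= 7: T-N =  6 → G
  i= 8: J-E =  5 → F
  i= 9: R-M =  5 → F
  i=10: K-Z = 11 → L
  i=11: F-A =  5 → F
  i=12: I-W = 12 → M
  i=13: C-W =  6 → G
  i=14: Z-H = 18 → S
  i=15: M-G =  6 → G
  i=16: L-G =  5 → F
  i=17: X-S =  5 → F
  i=18: X-M = 11 → L
  i=19: H-C =  5 → F
  i=20: Z-N = 12 → M
  i=21: J-D =  6 → G
  i=22: L-T = 18 → S
  i=23: E-Y =  6 → G
  i=24: V-Q =  5 → F
  i=25: W-R =  5 → F
  i=26: T-I = 11 → L
  i=27: N-I =  5 → F
  i=28: V-J = 12 → M
  i=29: P-J =  6 → G
  i=30: O-W = 18 → S
  i=31: N-H =  6 → G
  i=32: Q-L =  5 → F
  i=33: K-F =  5 → F
  i=34: S-H = 11 → L
  i=35: O-J =  5 → F
  i=36: I-W = 12 → M
  i=37: R-L =  6 → G
  i=38: F-N = 18 → S
  i=39: M-G =  6 → G
  i=40: W-R =  5 → F
  i=41: J-E =  5 → F
  shifts repeat with period 8: FFLFMGSG

FFLFMGSG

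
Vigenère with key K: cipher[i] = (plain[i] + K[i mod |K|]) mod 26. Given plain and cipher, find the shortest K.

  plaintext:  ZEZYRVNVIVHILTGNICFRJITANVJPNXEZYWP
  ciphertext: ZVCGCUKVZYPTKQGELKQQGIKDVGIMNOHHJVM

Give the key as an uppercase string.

  i= 0: Z-Z =  0 → A
  i= 1: V-E = 17 → R
  i= 2: C-Z =  3 → D
  i= 3: G-Y =  8 → I
  i= 4: C-R = 11 → L
  i= 5: U-V = 25 → Z
  i= 6: K-N = 23 → X
  i= 7: V-V =  0 → A
  i= 8: Z-I = 17 → R
  i= 9: Y-V =  3 → D
  i=10: P-H =  8 → I
  i=11: T-I = 11 → L
  i=12: K-L = 25 → Z
  i=13: Q-T = 23 → X
  i=14: G-G =  0 → A
  i=15: E-N = 17 → R
  i=16: L-I =  3 → D
  i=17: K-C =  8 → I
  i=18: Q-F = 11 → L
  i=19: Q-R = 25 → Z
  i=20: G-J = 23 → X
  i=21: I-I =  0 → A
  i=22: K-T = 17 → R
  i=23: D-A =  3 → D
  i=24: V-N =  8 → I
  i=25: G-V = 11 → L
  i=26: I-J = 25 → Z
  i=27: M-P = 23 → X
  i=28: N-N =  0 → A
  i=29: O-X = 17 → R
  i=30: H-E =  3 → D
  i=31: H-Z =  8 → I
  i=32: J-Y = 11 → L
  i=33: V-W = 25 → Z
  i=34: M-P = 23 → X
  shifts repeat with period 7: ARDILZX

ARDILZX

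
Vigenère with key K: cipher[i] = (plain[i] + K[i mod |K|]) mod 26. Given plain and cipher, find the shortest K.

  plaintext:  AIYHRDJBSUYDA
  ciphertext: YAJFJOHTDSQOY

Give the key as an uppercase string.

YSL

  i= 0: Y-A = 24 → Y
  i= 1: A-I = 18 → S
  i= 2: J-Y = 11 → L
  i= 3: F-H = 24 → Y
  i= 4: J-R = 18 → S
  i= 5: O-D = 11 → L
  i= 6: H-J = 24 → Y
  i= 7: T-B = 18 → S
  i= 8: D-S = 11 → L
  i= 9: S-U = 24 → Y
  i=10: Q-Y = 18 → S
  i=11: O-D = 11 → L
  i=12: Y-A = 24 → Y
  shifts repeat with period 3: YSL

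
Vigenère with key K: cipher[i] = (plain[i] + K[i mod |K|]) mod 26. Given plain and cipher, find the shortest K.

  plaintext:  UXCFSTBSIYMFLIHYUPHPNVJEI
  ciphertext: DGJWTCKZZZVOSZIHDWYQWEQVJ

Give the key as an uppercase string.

  i= 0: D-U =  9 → J
  i= 1: G-X =  9 → J
  i= 2: J-C =  7 → H
  i= 3: W-F = 17 → R
  i= 4: T-S =  1 → B
  i= 5: C-T =  9 → J
  i= 6: K-B =  9 → J
  i= 7: Z-S =  7 → H
  i= 8: Z-I = 17 → R
  i= 9: Z-Y =  1 → B
  i=10: V-M =  9 → J
  i=11: O-F =  9 → J
  i=12: S-L =  7 → H
  i=13: Z-I = 17 → R
  i=14: I-H =  1 → B
  i=15: H-Y =  9 → J
  i=16: D-U =  9 → J
  i=17: W-P =  7 → H
  i=18: Y-H = 17 → R
  i=19: Q-P =  1 → B
  i=20: W-N =  9 → J
  i=21: E-V =  9 → J
  i=22: Q-J =  7 → H
  i=23: V-E = 17 → R
  i=24: J-I =  1 → B
  shifts repeat with period 5: JJHRB

JJHRB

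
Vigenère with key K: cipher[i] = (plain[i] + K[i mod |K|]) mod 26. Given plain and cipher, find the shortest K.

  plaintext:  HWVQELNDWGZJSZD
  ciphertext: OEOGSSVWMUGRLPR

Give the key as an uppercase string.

HITQO

  i= 0: O-H =  7 → H
  i= 1: E-W =  8 → I
  i= 2: O-V = 19 → T
  i= 3: G-Q = 16 → Q
  i= 4: S-E = 14 → O
  i= 5: S-L =  7 → H
  i= 6: V-N =  8 → I
  i= 7: W-D = 19 → T
  i= 8: M-W = 16 → Q
  i= 9: U-G = 14 → O
  i=10: G-Z =  7 → H
  i=11: R-J =  8 → I
  i=12: L-S = 19 → T
  i=13: P-Z = 16 → Q
  i=14: R-D = 14 → O
  shifts repeat with period 5: HITQO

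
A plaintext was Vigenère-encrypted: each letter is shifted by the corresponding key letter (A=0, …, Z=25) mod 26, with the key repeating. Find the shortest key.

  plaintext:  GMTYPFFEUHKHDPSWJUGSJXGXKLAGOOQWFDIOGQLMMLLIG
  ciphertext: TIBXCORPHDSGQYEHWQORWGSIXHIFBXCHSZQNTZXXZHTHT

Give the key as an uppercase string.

NWIZNJML

  i= 0: T-G = 13 → N
  i= 1: I-M = 22 → W
  i= 2: B-T =  8 → I
  i= 3: X-Y = 25 → Z
  i= 4: C-P = 13 → N
  i= 5: O-F =  9 → J
  i= 6: R-F = 12 → M
  i= 7: P-E = 11 → L
  i= 8: H-U = 13 → N
  i= 9: D-H = 22 → W
  i=10: S-K =  8 → I
  i=11: G-H = 25 → Z
  i=12: Q-D = 13 → N
  i=13: Y-P =  9 → J
  i=14: E-S = 12 → M
  i=15: H-W = 11 → L
  i=16: W-J = 13 → N
  i=17: Q-U = 22 → W
  i=18: O-G =  8 → I
  i=19: R-S = 25 → Z
  i=20: W-J = 13 → N
  i=21: G-X =  9 → J
  i=22: S-G = 12 → M
  i=23: I-X = 11 → L
  i=24: X-K = 13 → N
  i=25: H-L = 22 → W
  i=26: I-A =  8 → I
  i=27: F-G = 25 → Z
  i=28: B-O = 13 → N
  i=29: X-O =  9 → J
  i=30: C-Q = 12 → M
  i=31: H-W = 11 → L
  i=32: S-F = 13 → N
  i=33: Z-D = 22 → W
  i=34: Q-I =  8 → I
  i=35: N-O = 25 → Z
  i=36: T-G = 13 → N
  i=37: Z-Q =  9 → J
  i=38: X-L = 12 → M
  i=39: X-M = 11 → L
  i=40: Z-M = 13 → N
  i=41: H-L = 22 → W
  i=42: T-L =  8 → I
  i=43: H-I = 25 → Z
  i=44: T-G = 13 → N
  shifts repeat with period 8: NWIZNJML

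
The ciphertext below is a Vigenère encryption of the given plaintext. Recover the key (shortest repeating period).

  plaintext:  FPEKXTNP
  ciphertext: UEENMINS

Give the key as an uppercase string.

PPAD

  i= 0: U-F = 15 → P
  i= 1: E-P = 15 → P
  i= 2: E-E =  0 → A
  i= 3: N-K =  3 → D
  i= 4: M-X = 15 → P
  i= 5: I-T = 15 → P
  i= 6: N-N =  0 → A
  i= 7: S-P =  3 → D
  shifts repeat with period 4: PPAD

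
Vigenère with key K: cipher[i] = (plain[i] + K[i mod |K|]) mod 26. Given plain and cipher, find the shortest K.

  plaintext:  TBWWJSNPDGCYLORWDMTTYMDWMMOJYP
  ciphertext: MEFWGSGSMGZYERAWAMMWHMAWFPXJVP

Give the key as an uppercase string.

  i= 0: M-T = 19 → T
  i= 1: E-B =  3 → D
  i= 2: F-W =  9 → J
  i= 3: W-W =  0 → A
  i= 4: G-J = 23 → X
  i= 5: S-S =  0 → A
  i= 6: G-N = 19 → T
  i= 7: S-P =  3 → D
  i= 8: M-D =  9 → J
  i= 9: G-G =  0 → A
  i=10: Z-C = 23 → X
  i=11: Y-Y =  0 → A
  i=12: E-L = 19 → T
  i=13: R-O =  3 → D
  i=14: A-R =  9 → J
  i=15: W-W =  0 → A
  i=16: A-D = 23 → X
  i=17: M-M =  0 → A
  i=18: M-T = 19 → T
  i=19: W-T =  3 → D
  i=20: H-Y =  9 → J
  i=21: M-M =  0 → A
  i=22: A-D = 23 → X
  i=23: W-W =  0 → A
  i=24: F-M = 19 → T
  i=25: P-M =  3 → D
  i=26: X-O =  9 → J
  i=27: J-J =  0 → A
  i=28: V-Y = 23 → X
  i=29: P-P =  0 → A
  shifts repeat with period 6: TDJAXA

TDJAXA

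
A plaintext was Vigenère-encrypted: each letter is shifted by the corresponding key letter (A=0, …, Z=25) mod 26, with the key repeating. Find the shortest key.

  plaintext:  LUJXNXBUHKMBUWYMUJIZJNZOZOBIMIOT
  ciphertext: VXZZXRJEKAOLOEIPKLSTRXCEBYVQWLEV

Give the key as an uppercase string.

  i= 0: V-L = 10 → K
  i= 1: X-U =  3 → D
  i= 2: Z-J = 16 → Q
  i= 3: Z-X =  2 → C
  i= 4: X-N = 10 → K
  i= 5: R-X = 20 → U
  i= 6: J-B =  8 → I
  i= 7: E-U = 10 → K
  i= 8: K-H =  3 → D
  i= 9: A-K = 16 → Q
  i=10: O-M =  2 → C
  i=11: L-B = 10 → K
  i=12: O-U = 20 → U
  i=13: E-W =  8 → I
  i=14: I-Y = 10 → K
  i=15: P-M =  3 → D
  i=16: K-U = 16 → Q
  i=17: L-J =  2 → C
  i=18: S-I = 10 → K
  i=19: T-Z = 20 → U
  i=20: R-J =  8 → I
  i=21: X-N = 10 → K
  i=22: C-Z =  3 → D
  i=23: E-O = 16 → Q
  i=24: B-Z =  2 → C
  i=25: Y-O = 10 → K
  i=26: V-B = 20 → U
  i=27: Q-I =  8 → I
  i=28: W-M = 10 → K
  i=29: L-I =  3 → D
  i=30: E-O = 16 → Q
  i=31: V-T =  2 → C
  shifts repeat with period 7: KDQCKUI

KDQCKUI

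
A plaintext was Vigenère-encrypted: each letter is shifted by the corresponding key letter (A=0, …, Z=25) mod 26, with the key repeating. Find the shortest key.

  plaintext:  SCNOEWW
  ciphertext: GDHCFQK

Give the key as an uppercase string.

OBU

  i= 0: G-S = 14 → O
  i= 1: D-C =  1 → B
  i= 2: H-N = 20 → U
  i= 3: C-O = 14 → O
  i= 4: F-E =  1 → B
  i= 5: Q-W = 20 → U
  i= 6: K-W = 14 → O
  shifts repeat with period 3: OBU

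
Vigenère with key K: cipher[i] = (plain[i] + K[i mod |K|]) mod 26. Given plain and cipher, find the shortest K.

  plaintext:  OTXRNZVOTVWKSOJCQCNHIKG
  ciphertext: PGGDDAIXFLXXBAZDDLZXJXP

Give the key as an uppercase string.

BNJMQ

  i= 0: P-O =  1 → B
  i= 1: G-T = 13 → N
  i= 2: G-X =  9 → J
  i= 3: D-R = 12 → M
  i= 4: D-N = 16 → Q
  i= 5: A-Z =  1 → B
  i= 6: I-V = 13 → N
  i= 7: X-O =  9 → J
  i= 8: F-T = 12 → M
  i= 9: L-V = 16 → Q
  i=10: X-W =  1 → B
  i=11: X-K = 13 → N
  i=12: B-S =  9 → J
  i=13: A-O = 12 → M
  i=14: Z-J = 16 → Q
  i=15: D-C =  1 → B
  i=16: D-Q = 13 → N
  i=17: L-C =  9 → J
  i=18: Z-N = 12 → M
  i=19: X-H = 16 → Q
  i=20: J-I =  1 → B
  i=21: X-K = 13 → N
  i=22: P-G =  9 → J
  shifts repeat with period 5: BNJMQ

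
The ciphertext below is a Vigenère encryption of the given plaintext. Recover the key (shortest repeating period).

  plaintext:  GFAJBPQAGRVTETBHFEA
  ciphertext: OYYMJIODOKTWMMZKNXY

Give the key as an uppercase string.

  i= 0: O-G =  8 → I
  i= 1: Y-F = 19 → T
  i= 2: Y-A = 24 → Y
  i= 3: M-J =  3 → D
  i= 4: J-B =  8 → I
  i= 5: I-P = 19 → T
  i= 6: O-Q = 24 → Y
  i= 7: D-A =  3 → D
  i= 8: O-G =  8 → I
  i= 9: K-R = 19 → T
  i=10: T-V = 24 → Y
  i=11: W-T =  3 → D
  i=12: M-E =  8 → I
  i=13: M-T = 19 → T
  i=14: Z-B = 24 → Y
  i=15: K-H =  3 → D
  i=16: N-F =  8 → I
  i=17: X-E = 19 → T
  i=18: Y-A = 24 → Y
  shifts repeat with period 4: ITYD

ITYD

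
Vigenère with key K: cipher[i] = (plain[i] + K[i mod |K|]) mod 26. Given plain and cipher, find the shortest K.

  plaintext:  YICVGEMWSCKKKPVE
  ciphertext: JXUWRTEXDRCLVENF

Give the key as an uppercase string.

LPSB

  i= 0: J-Y = 11 → L
  i= 1: X-I = 15 → P
  i= 2: U-C = 18 → S
  i= 3: W-V =  1 → B
  i= 4: R-G = 11 → L
  i= 5: T-E = 15 → P
  i= 6: E-M = 18 → S
  i= 7: X-W =  1 → B
  i= 8: D-S = 11 → L
  i= 9: R-C = 15 → P
  i=10: C-K = 18 → S
  i=11: L-K =  1 → B
  i=12: V-K = 11 → L
  i=13: E-P = 15 → P
  i=14: N-V = 18 → S
  i=15: F-E =  1 → B
  shifts repeat with period 4: LPSB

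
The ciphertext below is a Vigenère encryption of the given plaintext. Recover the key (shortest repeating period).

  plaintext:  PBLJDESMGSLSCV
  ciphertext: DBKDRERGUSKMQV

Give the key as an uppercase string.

OAZU

  i= 0: D-P = 14 → O
  i= 1: B-B =  0 → A
  i= 2: K-L = 25 → Z
  i= 3: D-J = 20 → U
  i= 4: R-D = 14 → O
  i= 5: E-E =  0 → A
  i= 6: R-S = 25 → Z
  i= 7: G-M = 20 → U
  i= 8: U-G = 14 → O
  i= 9: S-S =  0 → A
  i=10: K-L = 25 → Z
  i=11: M-S = 20 → U
  i=12: Q-C = 14 → O
  i=13: V-V =  0 → A
  shifts repeat with period 4: OAZU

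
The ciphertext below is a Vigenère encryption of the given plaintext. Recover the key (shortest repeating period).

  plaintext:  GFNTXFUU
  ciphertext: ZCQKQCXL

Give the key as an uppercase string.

  i= 0: Z-G = 19 → T
  i= 1: C-F = 23 → X
  i= 2: Q-N =  3 → D
  i= 3: K-T = 17 → R
  i= 4: Q-X = 19 → T
  i= 5: C-F = 23 → X
  i= 6: X-U =  3 → D
  i= 7: L-U = 17 → R
  shifts repeat with period 4: TXDR

TXDR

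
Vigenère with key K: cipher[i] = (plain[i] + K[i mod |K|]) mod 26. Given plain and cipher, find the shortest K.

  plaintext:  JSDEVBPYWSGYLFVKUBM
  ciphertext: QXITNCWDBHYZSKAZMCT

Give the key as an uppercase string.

HFFPSB

  i= 0: Q-J =  7 → H
  i= 1: X-S =  5 → F
  i= 2: I-D =  5 → F
  i= 3: T-E = 15 → P
  i= 4: N-V = 18 → S
  i= 5: C-B =  1 → B
  i= 6: W-P =  7 → H
  i= 7: D-Y =  5 → F
  i= 8: B-W =  5 → F
  i= 9: H-S = 15 → P
  i=10: Y-G = 18 → S
  i=11: Z-Y =  1 → B
  i=12: S-L =  7 → H
  i=13: K-F =  5 → F
  i=14: A-V =  5 → F
  i=15: Z-K = 15 → P
  i=16: M-U = 18 → S
  i=17: C-B =  1 → B
  i=18: T-M =  7 → H
  shifts repeat with period 6: HFFPSB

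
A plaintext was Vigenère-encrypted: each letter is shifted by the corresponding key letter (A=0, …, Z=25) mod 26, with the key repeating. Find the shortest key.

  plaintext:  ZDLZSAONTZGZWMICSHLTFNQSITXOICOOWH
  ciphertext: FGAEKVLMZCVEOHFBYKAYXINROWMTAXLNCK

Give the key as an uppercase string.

  i= 0: F-Z =  6 → G
  i= 1: G-D =  3 → D
  i= 2: A-L = 15 → P
  i= 3: E-Z =  5 → F
  i= 4: K-S = 18 → S
  i= 5: V-A = 21 → V
  i= 6: L-O = 23 → X
  i= 7: M-N = 25 → Z
  i= 8: Z-T =  6 → G
  i= 9: C-Z =  3 → D
  i=10: V-G = 15 → P
  i=11: E-Z =  5 → F
  i=12: O-W = 18 → S
  i=13: H-M = 21 → V
  i=14: F-I = 23 → X
  i=15: B-C = 25 → Z
  i=16: Y-S =  6 → G
  i=17: K-H =  3 → D
  i=18: A-L = 15 → P
  i=19: Y-T =  5 → F
  i=20: X-F = 18 → S
  i=21: I-N = 21 → V
  i=22: N-Q = 23 → X
  i=23: R-S = 25 → Z
  i=24: O-I =  6 → G
  i=25: W-T =  3 → D
  i=26: M-X = 15 → P
  i=27: T-O =  5 → F
  i=28: A-I = 18 → S
  i=29: X-C = 21 → V
  i=30: L-O = 23 → X
  i=31: N-O = 25 → Z
  i=32: C-W =  6 → G
  i=33: K-H =  3 → D
  shifts repeat with period 8: GDPFSVXZ

GDPFSVXZ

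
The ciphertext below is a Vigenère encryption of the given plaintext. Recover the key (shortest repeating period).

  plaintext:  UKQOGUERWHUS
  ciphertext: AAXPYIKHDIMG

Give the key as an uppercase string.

  i= 0: A-U =  6 → G
  i= 1: A-K = 16 → Q
  i= 2: X-Q =  7 → H
  i= 3: P-O =  1 → B
  i= 4: Y-G = 18 → S
  i= 5: I-U = 14 → O
  i= 6: K-E =  6 → G
  i= 7: H-R = 16 → Q
  i= 8: D-W =  7 → H
  i= 9: I-H =  1 → B
  i=10: M-U = 18 → S
  i=11: G-S = 14 → O
  shifts repeat with period 6: GQHBSO

GQHBSO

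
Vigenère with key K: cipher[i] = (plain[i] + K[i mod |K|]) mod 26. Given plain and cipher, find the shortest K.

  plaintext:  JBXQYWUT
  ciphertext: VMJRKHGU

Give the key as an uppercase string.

  i= 0: V-J = 12 → M
  i= 1: M-B = 11 → L
  i= 2: J-X = 12 → M
  i= 3: R-Q =  1 → B
  i= 4: K-Y = 12 → M
  i= 5: H-W = 11 → L
  i= 6: G-U = 12 → M
  i= 7: U-T =  1 → B
  shifts repeat with period 4: MLMB

MLMB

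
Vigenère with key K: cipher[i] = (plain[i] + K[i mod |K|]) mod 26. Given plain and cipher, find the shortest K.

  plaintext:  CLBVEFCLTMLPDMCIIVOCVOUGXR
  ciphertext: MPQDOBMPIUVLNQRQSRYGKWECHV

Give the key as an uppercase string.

  i= 0: M-C = 10 → K
  i= 1: P-L =  4 → E
  i= 2: Q-B = 15 → P
  i= 3: D-V =  8 → I
  i= 4: O-E = 10 → K
  i= 5: B-F = 22 → W
  i= 6: M-C = 10 → K
  i= 7: P-L =  4 → E
  i= 8: I-T = 15 → P
  i= 9: U-M =  8 → I
  i=10: V-L = 10 → K
  i=11: L-P = 22 → W
  i=12: N-D = 10 → K
  i=13: Q-M =  4 → E
  i=14: R-C = 15 → P
  i=15: Q-I =  8 → I
  i=16: S-I = 10 → K
  i=17: R-V = 22 → W
  i=18: Y-O = 10 → K
  i=19: G-C =  4 → E
  i=20: K-V = 15 → P
  i=21: W-O =  8 → I
  i=22: E-U = 10 → K
  i=23: C-G = 22 → W
  i=24: H-X = 10 → K
  i=25: V-R =  4 → E
  shifts repeat with period 6: KEPIKW

KEPIKW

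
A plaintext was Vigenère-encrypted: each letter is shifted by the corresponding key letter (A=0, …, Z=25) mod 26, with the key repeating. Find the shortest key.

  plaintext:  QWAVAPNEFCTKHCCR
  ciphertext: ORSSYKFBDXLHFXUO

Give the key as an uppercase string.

  i= 0: O-Q = 24 → Y
  i= 1: R-W = 21 → V
  i= 2: S-A = 18 → S
  i= 3: S-V = 23 → X
  i= 4: Y-A = 24 → Y
  i= 5: K-P = 21 → V
  i= 6: F-N = 18 → S
  i= 7: B-E = 23 → X
  i= 8: D-F = 24 → Y
  i= 9: X-C = 21 → V
  i=10: L-T = 18 → S
  i=11: H-K = 23 → X
  i=12: F-H = 24 → Y
  i=13: X-C = 21 → V
  i=14: U-C = 18 → S
  i=15: O-R = 23 → X
  shifts repeat with period 4: YVSX

YVSX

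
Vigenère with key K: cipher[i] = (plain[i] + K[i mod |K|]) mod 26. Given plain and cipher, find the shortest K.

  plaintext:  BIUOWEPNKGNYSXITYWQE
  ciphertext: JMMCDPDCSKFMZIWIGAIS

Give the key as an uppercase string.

  i= 0: J-B =  8 → I
  i= 1: M-I =  4 → E
  i= 2: M-U = 18 → S
  i= 3: C-O = 14 → O
  i= 4: D-W =  7 → H
  i= 5: P-E = 11 → L
  i= 6: D-P = 14 → O
  i= 7: C-N = 15 → P
  i= 8: S-K =  8 → I
  i= 9: K-G =  4 → E
  i=10: F-N = 18 → S
  i=11: M-Y = 14 → O
  i=12: Z-S =  7 → H
  i=13: I-X = 11 → L
  i=14: W-I = 14 → O
  i=15: I-T = 15 → P
  i=16: G-Y =  8 → I
  i=17: A-W =  4 → E
  i=18: I-Q = 18 → S
  i=19: S-E = 14 → O
  shifts repeat with period 8: IESOHLOP

IESOHLOP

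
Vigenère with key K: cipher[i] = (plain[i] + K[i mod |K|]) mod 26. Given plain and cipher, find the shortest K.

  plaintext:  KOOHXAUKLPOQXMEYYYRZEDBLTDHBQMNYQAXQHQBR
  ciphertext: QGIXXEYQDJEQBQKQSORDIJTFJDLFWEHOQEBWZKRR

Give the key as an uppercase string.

  i= 0: Q-K =  6 → G
  i= 1: G-O = 18 → S
  i= 2: I-O = 20 → U
  i= 3: X-H = 16 → Q
  i= 4: X-X =  0 → A
  i= 5: E-A =  4 → E
  i= 6: Y-U =  4 → E
  i= 7: Q-K =  6 → G
  i= 8: D-L = 18 → S
  i= 9: J-P = 20 → U
  i=10: E-O = 16 → Q
  i=11: Q-Q =  0 → A
  i=12: B-X =  4 → E
  i=13: Q-M =  4 → E
  i=14: K-E =  6 → G
  i=15: Q-Y = 18 → S
  i=16: S-Y = 20 → U
  i=17: O-Y = 16 → Q
  i=18: R-R =  0 → A
  i=19: D-Z =  4 → E
  i=20: I-E =  4 → E
  i=21: J-D =  6 → G
  i=22: T-B = 18 → S
  i=23: F-L = 20 → U
  i=24: J-T = 16 → Q
  i=25: D-D =  0 → A
  i=26: L-H =  4 → E
  i=27: F-B =  4 → E
  i=28: W-Q =  6 → G
  i=29: E-M = 18 → S
  i=30: H-N = 20 → U
  i=31: O-Y = 16 → Q
  i=32: Q-Q =  0 → A
  i=33: E-A =  4 → E
  i=34: B-X =  4 → E
  i=35: W-Q =  6 → G
  i=36: Z-H = 18 → S
  i=37: K-Q = 20 → U
  i=38: R-B = 16 → Q
  i=39: R-R =  0 → A
  shifts repeat with period 7: GSUQAEE

GSUQAEE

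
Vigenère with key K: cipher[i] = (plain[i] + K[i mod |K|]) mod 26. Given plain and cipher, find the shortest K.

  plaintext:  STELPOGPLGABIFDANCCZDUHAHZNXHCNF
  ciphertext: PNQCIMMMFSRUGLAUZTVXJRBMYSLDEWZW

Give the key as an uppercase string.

  i= 0: P-S = 23 → X
  i= 1: N-T = 20 → U
  i= 2: Q-E = 12 → M
  i= 3: C-L = 17 → R
  i= 4: I-P = 19 → T
  i= 5: M-O = 24 → Y
  i= 6: M-G =  6 → G
  i= 7: M-P = 23 → X
  i= 8: F-L = 20 → U
  i= 9: S-G = 12 → M
  i=10: R-A = 17 → R
  i=11: U-B = 19 → T
  i=12: G-I = 24 → Y
  i=13: L-F =  6 → G
  i=14: A-D = 23 → X
  i=15: U-A = 20 → U
  i=16: Z-N = 12 → M
  i=17: T-C = 17 → R
  i=18: V-C = 19 → T
  i=19: X-Z = 24 → Y
  i=20: J-D =  6 → G
  i=21: R-U = 23 → X
  i=22: B-H = 20 → U
  i=23: M-A = 12 → M
  i=24: Y-H = 17 → R
  i=25: S-Z = 19 → T
  i=26: L-N = 24 → Y
  i=27: D-X =  6 → G
  i=28: E-H = 23 → X
  i=29: W-C = 20 → U
  i=30: Z-N = 12 → M
  i=31: W-F = 17 → R
  shifts repeat with period 7: XUMRTYG

XUMRTYG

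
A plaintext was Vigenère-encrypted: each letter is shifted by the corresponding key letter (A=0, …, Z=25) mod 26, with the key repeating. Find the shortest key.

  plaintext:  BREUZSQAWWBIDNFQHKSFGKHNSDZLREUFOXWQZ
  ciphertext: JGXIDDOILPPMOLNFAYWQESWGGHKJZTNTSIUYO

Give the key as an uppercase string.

  i= 0: J-B =  8 → I
  i= 1: G-R = 15 → P
  i= 2: X-E = 19 → T
  i= 3: I-U = 14 → O
  i= 4: D-Z =  4 → E
  i= 5: D-S = 11 → L
  i= 6: O-Q = 24 → Y
  i= 7: I-A =  8 → I
  i= 8: L-W = 15 → P
  i= 9: P-W = 19 → T
  i=10: P-B = 14 → O
  i=11: M-I =  4 → E
  i=12: O-D = 11 → L
  i=13: L-N = 24 → Y
  i=14: N-F =  8 → I
  i=15: F-Q = 15 → P
  i=16: A-H = 19 → T
  i=17: Y-K = 14 → O
  i=18: W-S =  4 → E
  i=19: Q-F = 11 → L
  i=20: E-G = 24 → Y
  i=21: S-K =  8 → I
  i=22: W-H = 15 → P
  i=23: G-N = 19 → T
  i=24: G-S = 14 → O
  i=25: H-D =  4 → E
  i=26: K-Z = 11 → L
  i=27: J-L = 24 → Y
  i=28: Z-R =  8 → I
  i=29: T-E = 15 → P
  i=30: N-U = 19 → T
  i=31: T-F = 14 → O
  i=32: S-O =  4 → E
  i=33: I-X = 11 → L
  i=34: U-W = 24 → Y
  i=35: Y-Q =  8 → I
  i=36: O-Z = 15 → P
  shifts repeat with period 7: IPTOELY

IPTOELY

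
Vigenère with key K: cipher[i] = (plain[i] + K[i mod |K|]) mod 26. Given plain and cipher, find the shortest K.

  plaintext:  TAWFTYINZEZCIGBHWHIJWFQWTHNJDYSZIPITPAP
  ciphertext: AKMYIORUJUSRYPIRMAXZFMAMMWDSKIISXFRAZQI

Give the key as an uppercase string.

  i= 0: A-T =  7 → H
  i= 1: K-A = 10 → K
  i= 2: M-W = 16 → Q
  i= 3: Y-F = 19 → T
  i= 4: I-T = 15 → P
  i= 5: O-Y = 16 → Q
  i= 6: R-I =  9 → J
  i= 7: U-N =  7 → H
  i= 8: J-Z = 10 → K
  i= 9: U-E = 16 → Q
  i=10: S-Z = 19 → T
  i=11: R-C = 15 → P
  i=12: Y-I = 16 → Q
  i=13: P-G =  9 → J
  i=14: I-B =  7 → H
  i=15: R-H = 10 → K
  i=16: M-W = 16 → Q
  i=17: A-H = 19 → T
  i=18: X-I = 15 → P
  i=19: Z-J = 16 → Q
  i=20: F-W =  9 → J
  i=21: M-F =  7 → H
  i=22: A-Q = 10 → K
  i=23: M-W = 16 → Q
  i=24: M-T = 19 → T
  i=25: W-H = 15 → P
  i=26: D-N = 16 → Q
  i=27: S-J =  9 → J
  i=28: K-D =  7 → H
  i=29: I-Y = 10 → K
  i=30: I-S = 16 → Q
  i=31: S-Z = 19 → T
  i=32: X-I = 15 → P
  i=33: F-P = 16 → Q
  i=34: R-I =  9 → J
  i=35: A-T =  7 → H
  i=36: Z-P = 10 → K
  i=37: Q-A = 16 → Q
  i=38: I-P = 19 → T
  shifts repeat with period 7: HKQTPQJ

HKQTPQJ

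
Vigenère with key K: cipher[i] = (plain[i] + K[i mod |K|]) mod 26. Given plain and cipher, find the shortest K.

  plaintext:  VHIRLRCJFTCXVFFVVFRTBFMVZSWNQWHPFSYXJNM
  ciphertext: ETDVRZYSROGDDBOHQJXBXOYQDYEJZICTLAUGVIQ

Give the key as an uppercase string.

  i= 0: E-V =  9 → J
  i= 1: T-H = 12 → M
  i= 2: D-I = 21 → V
  i= 3: V-R =  4 → E
  i= 4: R-L =  6 → G
  i= 5: Z-R =  8 → I
  i= 6: Y-C = 22 → W
  i= 7: S-J =  9 → J
  i= 8: R-F = 12 → M
  i= 9: O-T = 21 → V
  i=10: G-C =  4 → E
  i=11: D-X =  6 → G
  i=12: D-V =  8 → I
  i=13: B-F = 22 → W
  i=14: O-F =  9 → J
  i=15: H-V = 12 → M
  i=16: Q-V = 21 → V
  i=17: J-F =  4 → E
  i=18: X-R =  6 → G
  i=19: B-T =  8 → I
  i=20: X-B = 22 → W
  i=21: O-F =  9 → J
  i=22: Y-M = 12 → M
  i=23: Q-V = 21 → V
  i=24: D-Z =  4 → E
  i=25: Y-S =  6 → G
  i=26: E-W =  8 → I
  i=27: J-N = 22 → W
  i=28: Z-Q =  9 → J
  i=29: I-W = 12 → M
  i=30: C-H = 21 → V
  i=31: T-P =  4 → E
  i=32: L-F =  6 → G
  i=33: A-S =  8 → I
  i=34: U-Y = 22 → W
  i=35: G-X =  9 → J
  i=36: V-J = 12 → M
  i=37: I-N = 21 → V
  i=38: Q-M =  4 → E
  shifts repeat with period 7: JMVEGIW

JMVEGIW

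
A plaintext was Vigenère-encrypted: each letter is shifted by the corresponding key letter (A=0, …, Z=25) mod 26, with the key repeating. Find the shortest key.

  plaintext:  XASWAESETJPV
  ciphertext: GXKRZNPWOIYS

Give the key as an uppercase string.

  i= 0: G-X =  9 → J
  i= 1: X-A = 23 → X
  i= 2: K-S = 18 → S
  i= 3: R-W = 21 → V
  i= 4: Z-A = 25 → Z
  i= 5: N-E =  9 → J
  i= 6: P-S = 23 → X
  i= 7: W-E = 18 → S
  i= 8: O-T = 21 → V
  i= 9: I-J = 25 → Z
  i=10: Y-P =  9 → J
  i=11: S-V = 23 → X
  shifts repeat with period 5: JXSVZ

JXSVZ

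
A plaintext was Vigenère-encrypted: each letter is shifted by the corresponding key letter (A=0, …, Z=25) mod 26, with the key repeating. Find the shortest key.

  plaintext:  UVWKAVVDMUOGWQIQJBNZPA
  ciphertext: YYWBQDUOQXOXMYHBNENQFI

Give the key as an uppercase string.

EDARQIZL

  i= 0: Y-U =  4 → E
  i= 1: Y-V =  3 → D
  i= 2: W-W =  0 → A
  i= 3: B-K = 17 → R
  i= 4: Q-A = 16 → Q
  i= 5: D-V =  8 → I
  i= 6: U-V = 25 → Z
  i= 7: O-D = 11 → L
  i= 8: Q-M =  4 → E
  i= 9: X-U =  3 → D
  i=10: O-O =  0 → A
  i=11: X-G = 17 → R
  i=12: M-W = 16 → Q
  i=13: Y-Q =  8 → I
  i=14: H-I = 25 → Z
  i=15: B-Q = 11 → L
  i=16: N-J =  4 → E
  i=17: E-B =  3 → D
  i=18: N-N =  0 → A
  i=19: Q-Z = 17 → R
  i=20: F-P = 16 → Q
  i=21: I-A =  8 → I
  shifts repeat with period 8: EDARQIZL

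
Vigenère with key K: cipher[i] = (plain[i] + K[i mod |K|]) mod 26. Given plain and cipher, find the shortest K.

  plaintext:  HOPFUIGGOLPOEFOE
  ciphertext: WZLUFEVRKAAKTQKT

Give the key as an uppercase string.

PLW

  i= 0: W-H = 15 → P
  i= 1: Z-O = 11 → L
  i= 2: L-P = 22 → W
  i= 3: U-F = 15 → P
  i= 4: F-U = 11 → L
  i= 5: E-I = 22 → W
  i= 6: V-G = 15 → P
  i= 7: R-G = 11 → L
  i= 8: K-O = 22 → W
  i= 9: A-L = 15 → P
  i=10: A-P = 11 → L
  i=11: K-O = 22 → W
  i=12: T-E = 15 → P
  i=13: Q-F = 11 → L
  i=14: K-O = 22 → W
  i=15: T-E = 15 → P
  shifts repeat with period 3: PLW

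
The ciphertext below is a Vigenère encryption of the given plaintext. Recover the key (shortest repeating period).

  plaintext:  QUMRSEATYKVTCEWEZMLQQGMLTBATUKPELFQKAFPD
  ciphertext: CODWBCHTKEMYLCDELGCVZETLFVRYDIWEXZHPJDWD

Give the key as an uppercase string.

  i= 0: C-Q = 12 → M
  i= 1: O-U = 20 → U
  i= 2: D-M = 17 → R
  i= 3: W-R =  5 → F
  i= 4: B-S =  9 → J
  i= 5: C-E = 24 → Y
  i= 6: H-A =  7 → H
  i= 7: T-T =  0 → A
  i= 8: K-Y = 12 → M
  i= 9: E-K = 20 → U
  i=10: M-V = 17 → R
  i=11: Y-T =  5 → F
  i=12: L-C =  9 → J
  i=13: C-E = 24 → Y
  i=14: D-W =  7 → H
  i=15: E-E =  0 → A
  i=16: L-Z = 12 → M
  i=17: G-M = 20 → U
  i=18: C-L = 17 → R
  i=19: V-Q =  5 → F
  i=20: Z-Q =  9 → J
  i=21: E-G = 24 → Y
  i=22: T-M =  7 → H
  i=23: L-L =  0 → A
  i=24: F-T = 12 → M
  i=25: V-B = 20 → U
  i=26: R-A = 17 → R
  i=27: Y-T =  5 → F
  i=28: D-U =  9 → J
  i=29: I-K = 24 → Y
  i=30: W-P =  7 → H
  i=31: E-E =  0 → A
  i=32: X-L = 12 → M
  i=33: Z-F = 20 → U
  i=34: H-Q = 17 → R
  i=35: P-K =  5 → F
  i=36: J-A =  9 → J
  i=37: D-F = 24 → Y
  i=38: W-P =  7 → H
  i=39: D-D =  0 → A
  shifts repeat with period 8: MURFJYHA

MURFJYHA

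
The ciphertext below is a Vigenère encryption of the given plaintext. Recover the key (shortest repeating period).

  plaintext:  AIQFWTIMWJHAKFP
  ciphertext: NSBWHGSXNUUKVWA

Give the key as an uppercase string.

NKLRL

  i= 0: N-A = 13 → N
  i= 1: S-I = 10 → K
  i= 2: B-Q = 11 → L
  i= 3: W-F = 17 → R
  i= 4: H-W = 11 → L
  i= 5: G-T = 13 → N
  i= 6: S-I = 10 → K
  i= 7: X-M = 11 → L
  i= 8: N-W = 17 → R
  i= 9: U-J = 11 → L
  i=10: U-H = 13 → N
  i=11: K-A = 10 → K
  i=12: V-K = 11 → L
  i=13: W-F = 17 → R
  i=14: A-P = 11 → L
  shifts repeat with period 5: NKLRL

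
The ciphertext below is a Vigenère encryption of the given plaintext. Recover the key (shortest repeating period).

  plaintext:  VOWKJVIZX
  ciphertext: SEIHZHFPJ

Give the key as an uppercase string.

XQM

  i= 0: S-V = 23 → X
  i= 1: E-O = 16 → Q
  i= 2: I-W = 12 → M
  i= 3: H-K = 23 → X
  i= 4: Z-J = 16 → Q
  i= 5: H-V = 12 → M
  i= 6: F-I = 23 → X
  i= 7: P-Z = 16 → Q
  i= 8: J-X = 12 → M
  shifts repeat with period 3: XQM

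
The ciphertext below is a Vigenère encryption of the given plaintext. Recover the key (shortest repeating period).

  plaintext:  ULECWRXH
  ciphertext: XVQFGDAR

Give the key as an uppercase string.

  i= 0: X-U =  3 → D
  i= 1: V-L = 10 → K
  i= 2: Q-E = 12 → M
  i= 3: F-C =  3 → D
  i= 4: G-W = 10 → K
  i= 5: D-R = 12 → M
  i= 6: A-X =  3 → D
  i= 7: R-H = 10 → K
  shifts repeat with period 3: DKM

DKM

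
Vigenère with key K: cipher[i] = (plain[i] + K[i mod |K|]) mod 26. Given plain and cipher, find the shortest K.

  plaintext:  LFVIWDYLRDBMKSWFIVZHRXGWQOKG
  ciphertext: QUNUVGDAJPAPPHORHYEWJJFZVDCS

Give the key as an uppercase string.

FPSMZD

  i= 0: Q-L =  5 → F
  i= 1: U-F = 15 → P
  i= 2: N-V = 18 → S
  i= 3: U-I = 12 → M
  i= 4: V-W = 25 → Z
  i= 5: G-D =  3 → D
  i= 6: D-Y =  5 → F
  i= 7: A-L = 15 → P
  i= 8: J-R = 18 → S
  i= 9: P-D = 12 → M
  i=10: A-B = 25 → Z
  i=11: P-M =  3 → D
  i=12: P-K =  5 → F
  i=13: H-S = 15 → P
  i=14: O-W = 18 → S
  i=15: R-F = 12 → M
  i=16: H-I = 25 → Z
  i=17: Y-V =  3 → D
  i=18: E-Z =  5 → F
  i=19: W-H = 15 → P
  i=20: J-R = 18 → S
  i=21: J-X = 12 → M
  i=22: F-G = 25 → Z
  i=23: Z-W =  3 → D
  i=24: V-Q =  5 → F
  i=25: D-O = 15 → P
  i=26: C-K = 18 → S
  i=27: S-G = 12 → M
  shifts repeat with period 6: FPSMZD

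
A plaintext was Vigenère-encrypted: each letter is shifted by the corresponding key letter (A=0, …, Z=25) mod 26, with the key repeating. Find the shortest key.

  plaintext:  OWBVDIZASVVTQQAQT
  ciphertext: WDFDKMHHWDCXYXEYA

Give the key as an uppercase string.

IHE

  i= 0: W-O =  8 → I
  i= 1: D-W =  7 → H
  i= 2: F-B =  4 → E
  i= 3: D-V =  8 → I
  i= 4: K-D =  7 → H
  i= 5: M-I =  4 → E
  i= 6: H-Z =  8 → I
  i= 7: H-A =  7 → H
  i= 8: W-S =  4 → E
  i= 9: D-V =  8 → I
  i=10: C-V =  7 → H
  i=11: X-T =  4 → E
  i=12: Y-Q =  8 → I
  i=13: X-Q =  7 → H
  i=14: E-A =  4 → E
  i=15: Y-Q =  8 → I
  i=16: A-T =  7 → H
  shifts repeat with period 3: IHE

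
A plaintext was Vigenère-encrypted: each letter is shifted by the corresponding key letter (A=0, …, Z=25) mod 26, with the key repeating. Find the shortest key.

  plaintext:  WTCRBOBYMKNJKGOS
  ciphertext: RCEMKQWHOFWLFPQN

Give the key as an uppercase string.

VJC

  i= 0: R-W = 21 → V
  i= 1: C-T =  9 → J
  i= 2: E-C =  2 → C
  i= 3: M-R = 21 → V
  i= 4: K-B =  9 → J
  i= 5: Q-O =  2 → C
  i= 6: W-B = 21 → V
  i= 7: H-Y =  9 → J
  i= 8: O-M =  2 → C
  i= 9: F-K = 21 → V
  i=10: W-N =  9 → J
  i=11: L-J =  2 → C
  i=12: F-K = 21 → V
  i=13: P-G =  9 → J
  i=14: Q-O =  2 → C
  i=15: N-S = 21 → V
  shifts repeat with period 3: VJC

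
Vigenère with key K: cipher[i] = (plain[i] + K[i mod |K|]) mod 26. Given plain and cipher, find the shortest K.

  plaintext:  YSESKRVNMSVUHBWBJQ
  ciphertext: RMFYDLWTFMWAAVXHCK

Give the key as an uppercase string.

  i= 0: R-Y = 19 → T
  i= 1: M-S = 20 → U
  i= 2: F-E =  1 → B
  i= 3: Y-S =  6 → G
  i= 4: D-K = 19 → T
  i= 5: L-R = 20 → U
  i= 6: W-V =  1 → B
  i= 7: T-N =  6 → G
  i= 8: F-M = 19 → T
  i= 9: M-S = 20 → U
  i=10: W-V =  1 → B
  i=11: A-U =  6 → G
  i=12: A-H = 19 → T
  i=13: V-B = 20 → U
  i=14: X-W =  1 → B
  i=15: H-B =  6 → G
  i=16: C-J = 19 → T
  i=17: K-Q = 20 → U
  shifts repeat with period 4: TUBG

TUBG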